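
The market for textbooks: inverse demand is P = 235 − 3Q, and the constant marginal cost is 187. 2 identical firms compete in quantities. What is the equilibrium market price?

P = 203

With 2 symmetric Cournot firms, each firm's FOC gives 235 − 9q = 187, so q = 16/3, Q = 2·16/3 = 32/3, and P = 203.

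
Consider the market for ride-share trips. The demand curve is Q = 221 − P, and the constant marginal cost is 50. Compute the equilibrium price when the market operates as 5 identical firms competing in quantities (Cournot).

P = 78.5

Inverting demand: P = 221 − Q.
Cournot with 5 identical firms: the symmetric best-response condition is 221 − 6q = 50. Each firm produces q = 28.5, total output Q = 142.5, price P = 78.5.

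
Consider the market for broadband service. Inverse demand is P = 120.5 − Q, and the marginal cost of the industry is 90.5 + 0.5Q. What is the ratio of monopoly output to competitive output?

Q_m/Q_c = 0.6

The monopolist equates marginal revenue to marginal cost: 120.5 − 2Q = 90.5 + 0.5Q, so Q = 12. From demand, P = 108.5.
Competitive equilibrium sets price equal to marginal cost: 120.5 − Q = 90.5 + 0.5Q, so Q = 20 and P = 100.5.
Ratio Q_m/Q_c = 12/20 = 0.6.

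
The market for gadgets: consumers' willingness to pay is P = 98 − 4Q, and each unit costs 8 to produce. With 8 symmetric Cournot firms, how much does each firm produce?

q_i = 2.5

With 8 symmetric Cournot firms, each firm's FOC gives 98 − 36q = 8, so q = 2.5, Q = 8·2.5 = 20, and P = 18.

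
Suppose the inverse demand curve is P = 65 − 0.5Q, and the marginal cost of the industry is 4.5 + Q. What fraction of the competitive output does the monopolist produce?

Q_m/Q_c = 0.75

A monopolist chooses Q where MR = MC. MR = 65 − Q; setting this equal to 4.5 + Q gives Q = 30.25 and P = 49.875.
Competitive equilibrium sets price equal to marginal cost: 65 − 0.5Q = 4.5 + Q, so Q = 121/3 and P = 269/6.
Ratio Q_m/Q_c = 30.25/(121/3) = 0.75.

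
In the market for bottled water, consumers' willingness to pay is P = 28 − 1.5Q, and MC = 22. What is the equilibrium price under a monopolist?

P = 25

A monopolist chooses Q where MR = MC. MR = 28 − 3Q; setting this equal to 22 gives Q = 2 and P = 25.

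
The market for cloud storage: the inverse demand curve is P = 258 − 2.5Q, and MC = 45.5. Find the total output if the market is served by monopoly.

The monopolist equates marginal revenue to marginal cost: 258 − 5Q = 45.5, so Q = 42.5. From demand, P = 151.75.

Q = 42.5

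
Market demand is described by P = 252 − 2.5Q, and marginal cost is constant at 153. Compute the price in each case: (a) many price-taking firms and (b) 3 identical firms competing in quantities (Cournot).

Competitive firms price at marginal cost: P = 153, giving Q = 39.6.
Cournot with 3 identical firms: the symmetric best-response condition is 252 − 10q = 153. Each firm produces q = 9.9, total output Q = 29.7, price P = 177.75.

Competition: P = 153; Cournot: P = 177.75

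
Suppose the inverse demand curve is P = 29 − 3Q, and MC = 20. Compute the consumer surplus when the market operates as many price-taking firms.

CS = 13.5

Under competition P = MC = 20, so Q = (29 − 20)/3 = 3.
CS = ½·(29 − 20)·3 = 13.5.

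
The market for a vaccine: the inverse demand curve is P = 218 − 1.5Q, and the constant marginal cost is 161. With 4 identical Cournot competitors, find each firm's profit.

In a 4-firm Cournot equilibrium, symmetry and the first-order condition give q = (218 − 161)/(7.5) = 7.6. So Q = 30.4 and P = 172.4.
Each firm's profit = (172.4 − 161)·7.6 = 86.64.

π_i = 86.64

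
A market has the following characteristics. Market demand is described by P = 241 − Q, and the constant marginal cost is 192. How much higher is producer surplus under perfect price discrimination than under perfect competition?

PS rises by 1200.5

Competitive firms price at marginal cost: P = 192, giving Q = 49.
PS = (192 − 192)·49 = 0.
A perfectly discriminating monopolist sells every unit with P(Q) ≥ MC(Q), so output equals the competitive quantity Q = 49. Each buyer pays their reservation price, so CS = 0 and the firm captures all surplus.
PS = ½·(241 − 192)·49 = 1200.5.
Change in producer surplus: 1200.5 − 0 = 1200.5.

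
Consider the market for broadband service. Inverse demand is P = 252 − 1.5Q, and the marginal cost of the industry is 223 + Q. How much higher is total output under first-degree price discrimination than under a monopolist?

The monopolist equates marginal revenue to marginal cost: 252 − 3Q = 223 + Q, so Q = 7.25. From demand, P = 241.125.
With perfect price discrimination, output is the efficient level Q = 11.6 (where demand meets MC), but every buyer pays their willingness to pay: CS = 0 and PS = total surplus.
Change in total output: 11.6 − 7.25 = 4.35.

Total output rises by 4.35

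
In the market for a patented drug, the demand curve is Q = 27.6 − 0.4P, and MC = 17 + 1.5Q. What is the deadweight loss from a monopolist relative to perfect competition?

DWL = 50

Inverting demand: P = 69 − 2.5Q.
Under competition P = MC: 69 − 2.5Q = 17 + 1.5Q ⇒ Q = 13, P = 36.5.
The monopolist equates marginal revenue to marginal cost: 69 − 5Q = 17 + 1.5Q, so Q = 8. From demand, P = 49.
CS = ½·(69 − 36.5)·13 = 211.25; PS = (36.5·13 − 17·13 − ½·1.5·13²) = 126.75; TS = 338.
CS = ½·(69 − 49)·8 = 80; PS = (49·8 − 17·8 − ½·1.5·8²) = 208; TS = 288.
DWL = 338 − 288 = 50.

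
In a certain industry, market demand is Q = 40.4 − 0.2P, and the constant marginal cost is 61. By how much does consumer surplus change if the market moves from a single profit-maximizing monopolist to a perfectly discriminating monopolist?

Consumer surplus falls by 497.025

Inverting demand: P = 202 − 5Q.
Monopoly sets MR = MC: 202 − 10Q = 61 ⇒ Q = 14.1, P = 202 − 5·14.1 = 131.5.
CS = ½·(202 − 131.5)·14.1 = 497.025.
A perfectly discriminating monopolist sells every unit with P(Q) ≥ MC(Q), so output equals the competitive quantity Q = 28.2. Each buyer pays their reservation price, so CS = 0 and the firm captures all surplus.
CS = 0.
Change in consumer surplus: 0 − 497.025 = −497.025.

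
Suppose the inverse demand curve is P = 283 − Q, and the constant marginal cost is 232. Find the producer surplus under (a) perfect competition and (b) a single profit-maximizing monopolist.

Competition: PS = 0; Monopoly: PS = 650.25

Competitive firms price at marginal cost: P = 232, giving Q = 51.
PS = (232 − 232)·51 = 0.
Monopoly sets MR = MC: 283 − 2Q = 232 ⇒ Q = 25.5, P = 283 − 25.5 = 257.5.
PS = (257.5 − 232)·25.5 = 650.25.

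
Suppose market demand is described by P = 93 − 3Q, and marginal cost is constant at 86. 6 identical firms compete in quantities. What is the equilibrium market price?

P = 87

In a 6-firm Cournot equilibrium, symmetry and the first-order condition give q = (93 − 86)/(21) = 1/3. So Q = 2 and P = 87.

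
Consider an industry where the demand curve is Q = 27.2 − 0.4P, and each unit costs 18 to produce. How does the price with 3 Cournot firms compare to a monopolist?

Inverting demand: P = 68 − 2.5Q.
In a 3-firm Cournot equilibrium, symmetry and the first-order condition give q = (68 − 18)/(10) = 5. So Q = 15 and P = 30.5.
A monopolist chooses Q where MR = MC. MR = 68 − 5Q; setting this equal to 18 gives Q = 10 and P = 43.

Cournot: P = 30.5; Monopoly: P = 43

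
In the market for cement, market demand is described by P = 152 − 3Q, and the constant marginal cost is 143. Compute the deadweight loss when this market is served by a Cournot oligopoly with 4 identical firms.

Perfect competition: P = MC = 143, so 152 − 3Q = 143 and Q = 3.
In a 4-firm Cournot equilibrium, symmetry and the first-order condition give q = (152 − 143)/(15) = 0.6. So Q = 2.4 and P = 144.8.
DWL is the triangle between Q = 2.4 and Q = 3: ½·(3 − 2.4)·(144.8 − 143) = 0.54.

DWL = 0.54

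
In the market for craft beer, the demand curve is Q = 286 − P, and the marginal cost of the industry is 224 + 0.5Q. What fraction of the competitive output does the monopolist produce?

Inverting demand: P = 286 − Q.
The monopolist equates marginal revenue to marginal cost: 286 − 2Q = 224 + 0.5Q, so Q = 24.8. From demand, P = 261.2.
Competitive equilibrium sets price equal to marginal cost: 286 − Q = 224 + 0.5Q, so Q = 124/3 and P = 734/3.
Ratio Q_m/Q_c = 24.8/(124/3) = 0.6.

Q_m/Q_c = 0.6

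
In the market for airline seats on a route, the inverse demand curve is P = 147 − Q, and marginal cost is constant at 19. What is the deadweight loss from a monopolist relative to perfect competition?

DWL = 2048

Under competition P = MC = 19, so Q = (147 − 19)/1 = 128.
The monopolist equates marginal revenue to marginal cost: 147 − 2Q = 19, so Q = 64. From demand, P = 83.
DWL is the triangle between Q = 64 and Q = 128: ½·(128 − 64)·(83 − 19) = 2048.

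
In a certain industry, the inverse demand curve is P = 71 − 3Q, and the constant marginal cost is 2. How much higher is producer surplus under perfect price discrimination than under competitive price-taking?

PS rises by 793.5

Perfect competition: P = MC = 2, so 71 − 3Q = 2 and Q = 23.
PS = (2 − 2)·23 = 0.
With perfect price discrimination, output is the efficient level Q = 23 (where demand meets MC), but every buyer pays their willingness to pay: CS = 0 and PS = total surplus.
PS = ½·(71 − 2)·23 = 793.5.
Change in producer surplus: 793.5 − 0 = 793.5.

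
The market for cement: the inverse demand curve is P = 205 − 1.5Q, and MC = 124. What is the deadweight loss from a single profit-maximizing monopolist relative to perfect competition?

DWL = 546.75

Competitive firms price at marginal cost: P = 124, giving Q = 54.
The monopolist equates marginal revenue to marginal cost: 205 − 3Q = 124, so Q = 27. From demand, P = 164.5.
DWL is the triangle between Q = 27 and Q = 54: ½·(54 − 27)·(164.5 − 124) = 546.75.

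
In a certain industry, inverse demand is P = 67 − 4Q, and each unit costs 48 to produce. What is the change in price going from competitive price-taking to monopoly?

Perfect competition: P = MC = 48, so 67 − 4Q = 48 and Q = 4.75.
A monopolist chooses Q where MR = MC. MR = 67 − 8Q; setting this equal to 48 gives Q = 2.375 and P = 57.5.
Change in price: 57.5 − 48 = 9.5.

Price rises by 9.5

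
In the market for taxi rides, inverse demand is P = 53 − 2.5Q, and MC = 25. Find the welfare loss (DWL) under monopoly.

Perfect competition: P = MC = 25, so 53 − 2.5Q = 25 and Q = 11.2.
The monopolist equates marginal revenue to marginal cost: 53 − 5Q = 25, so Q = 5.6. From demand, P = 39.
DWL is the triangle between Q = 5.6 and Q = 11.2: ½·(11.2 − 5.6)·(39 − 25) = 39.2.

DWL = 39.2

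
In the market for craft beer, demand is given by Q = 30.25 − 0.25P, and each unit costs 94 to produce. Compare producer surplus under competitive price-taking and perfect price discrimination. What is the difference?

Inverting demand: P = 121 − 4Q.
Under competition P = MC = 94, so Q = (121 − 94)/4 = 6.75.
PS = (94 − 94)·6.75 = 0.
Under first-degree price discrimination the firm charges each unit its demand price and produces up to where P = MC, i.e. Q = 6.75. Consumer surplus is zero; producer surplus equals total surplus.
PS = ½·(121 − 94)·6.75 = 91.125.
Change in producer surplus: 91.125 − 0 = 91.125.

PS rises by 91.125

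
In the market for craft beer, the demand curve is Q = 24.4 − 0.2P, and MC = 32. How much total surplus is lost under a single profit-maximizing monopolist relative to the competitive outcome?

DWL = 202.5

Inverting demand: P = 122 − 5Q.
Perfect competition: P = MC = 32, so 122 − 5Q = 32 and Q = 18.
A monopolist chooses Q where MR = MC. MR = 122 − 10Q; setting this equal to 32 gives Q = 9 and P = 77.
DWL is the triangle between Q = 9 and Q = 18: ½·(18 − 9)·(77 − 32) = 202.5.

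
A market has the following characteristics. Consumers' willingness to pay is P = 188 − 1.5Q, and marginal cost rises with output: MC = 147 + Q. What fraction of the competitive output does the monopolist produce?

Q_m/Q_c = 0.625

The monopolist equates marginal revenue to marginal cost: 188 − 3Q = 147 + Q, so Q = 10.25. From demand, P = 172.625.
Under competition P = MC: 188 − 1.5Q = 147 + Q ⇒ Q = 16.4, P = 163.4.
Ratio Q_m/Q_c = 10.25/16.4 = 0.625.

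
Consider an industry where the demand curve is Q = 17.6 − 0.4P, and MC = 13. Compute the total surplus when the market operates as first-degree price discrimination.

Inverting demand: P = 44 − 2.5Q.
With perfect price discrimination, output is the efficient level Q = 12.4 (where demand meets MC), but every buyer pays their willingness to pay: CS = 0 and PS = total surplus.
TS = 192.2 (equal to competitive TS).

TS = 192.2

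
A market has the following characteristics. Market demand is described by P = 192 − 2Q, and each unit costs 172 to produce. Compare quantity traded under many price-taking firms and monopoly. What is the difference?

Quantity traded falls by 5

Competitive firms price at marginal cost: P = 172, giving Q = 10.
Monopoly sets MR = MC: 192 − 4Q = 172 ⇒ Q = 5, P = 192 − 2·5 = 182.
Change in quantity traded: 5 − 10 = −5.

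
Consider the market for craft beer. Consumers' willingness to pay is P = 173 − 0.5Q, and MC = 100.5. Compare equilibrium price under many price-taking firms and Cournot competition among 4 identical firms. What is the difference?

Equilibrium price rises by 14.5

Under competition P = MC = 100.5, so Q = (173 − 100.5)/0.5 = 145.
With 4 symmetric Cournot firms, each firm's FOC gives 173 − 2.5q = 100.5, so q = 29, Q = 4·29 = 116, and P = 115.
Change in equilibrium price: 115 − 100.5 = 14.5.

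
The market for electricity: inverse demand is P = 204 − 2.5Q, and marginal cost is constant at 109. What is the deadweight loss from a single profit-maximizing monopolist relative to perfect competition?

Under competition P = MC = 109, so Q = (204 − 109)/2.5 = 38.
A monopolist chooses Q where MR = MC. MR = 204 − 5Q; setting this equal to 109 gives Q = 19 and P = 156.5.
DWL is the triangle between Q = 19 and Q = 38: ½·(38 − 19)·(156.5 − 109) = 451.25.

DWL = 451.25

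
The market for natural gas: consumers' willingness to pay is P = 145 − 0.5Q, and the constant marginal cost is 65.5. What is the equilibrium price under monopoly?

Monopoly sets MR = MC: 145 − Q = 65.5 ⇒ Q = 79.5, P = 145 − 0.5·79.5 = 105.25.

P = 105.25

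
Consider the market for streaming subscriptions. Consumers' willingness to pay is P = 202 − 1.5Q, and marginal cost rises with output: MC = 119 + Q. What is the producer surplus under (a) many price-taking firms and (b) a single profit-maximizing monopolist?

Under competition P = MC: 202 − 1.5Q = 119 + Q ⇒ Q = 33.2, P = 152.2.
PS = P·Q − VC(Q) = 152.2·33.2 − (119·33.2 + ½·1·33.2²) = 551.12.
The monopolist equates marginal revenue to marginal cost: 202 − 3Q = 119 + Q, so Q = 20.75. From demand, P = 170.875.
PS = P·Q − VC(Q) = 170.875·20.75 − (119·20.75 + ½·1·20.75²) = 861.125.

Competition: PS = 551.12; Monopoly: PS = 861.125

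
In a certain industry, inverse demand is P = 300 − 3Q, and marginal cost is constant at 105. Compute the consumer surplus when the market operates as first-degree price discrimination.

A perfectly discriminating monopolist sells every unit with P(Q) ≥ MC(Q), so output equals the competitive quantity Q = 65. Each buyer pays their reservation price, so CS = 0 and the firm captures all surplus.
CS = 0.

CS = 0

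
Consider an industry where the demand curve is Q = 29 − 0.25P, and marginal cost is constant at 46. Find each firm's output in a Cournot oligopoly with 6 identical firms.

Inverting demand: P = 116 − 4Q.
With 6 symmetric Cournot firms, each firm's FOC gives 116 − 28q = 46, so q = 2.5, Q = 6·2.5 = 15, and P = 56.

q_i = 2.5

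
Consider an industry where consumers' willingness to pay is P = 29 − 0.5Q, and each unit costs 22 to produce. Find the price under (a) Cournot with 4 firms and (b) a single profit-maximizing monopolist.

Cournot: P = 23.4; Monopoly: P = 25.5

In a 4-firm Cournot equilibrium, symmetry and the first-order condition give q = (29 − 22)/(2.5) = 2.8. So Q = 11.2 and P = 23.4.
A monopolist chooses Q where MR = MC. MR = 29 − Q; setting this equal to 22 gives Q = 7 and P = 25.5.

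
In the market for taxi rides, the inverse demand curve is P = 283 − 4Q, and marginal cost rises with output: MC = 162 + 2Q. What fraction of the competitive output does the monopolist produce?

The monopolist equates marginal revenue to marginal cost: 283 − 8Q = 162 + 2Q, so Q = 12.1. From demand, P = 234.6.
Under competition P = MC: 283 − 4Q = 162 + 2Q ⇒ Q = 121/6, P = 607/3.
Ratio Q_m/Q_c = 12.1/(121/6) = 0.6.

Q_m/Q_c = 0.6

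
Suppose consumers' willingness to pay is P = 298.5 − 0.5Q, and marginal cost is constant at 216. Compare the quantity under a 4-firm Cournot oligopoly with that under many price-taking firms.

With 4 symmetric Cournot firms, each firm's FOC gives 298.5 − 2.5q = 216, so q = 33, Q = 4·33 = 132, and P = 232.5.
Competitive firms price at marginal cost: P = 216, giving Q = 165.

Cournot: Q = 132; Competition: Q = 165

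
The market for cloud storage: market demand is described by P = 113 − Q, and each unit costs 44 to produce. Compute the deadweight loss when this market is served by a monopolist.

DWL = 595.125

Perfect competition: P = MC = 44, so 113 − Q = 44 and Q = 69.
The monopolist equates marginal revenue to marginal cost: 113 − 2Q = 44, so Q = 34.5. From demand, P = 78.5.
DWL is the triangle between Q = 34.5 and Q = 69: ½·(69 − 34.5)·(78.5 − 44) = 595.125.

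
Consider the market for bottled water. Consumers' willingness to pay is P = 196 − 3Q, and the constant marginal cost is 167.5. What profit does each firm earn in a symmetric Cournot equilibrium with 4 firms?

Cournot with 4 identical firms: the symmetric best-response condition is 196 − 15q = 167.5. Each firm produces q = 1.9, total output Q = 7.6, price P = 173.2.
Each firm's profit = (173.2 − 167.5)·1.9 = 10.83.

π_i = 10.83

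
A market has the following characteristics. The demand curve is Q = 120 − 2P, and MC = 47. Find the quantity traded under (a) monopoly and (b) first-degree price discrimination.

Inverting demand: P = 60 − 0.5Q.
A monopolist chooses Q where MR = MC. MR = 60 − Q; setting this equal to 47 gives Q = 13 and P = 53.5.
Under first-degree price discrimination the firm charges each unit its demand price and produces up to where P = MC, i.e. Q = 26. Consumer surplus is zero; producer surplus equals total surplus.

Monopoly: Q = 13; Perfect PD: Q = 26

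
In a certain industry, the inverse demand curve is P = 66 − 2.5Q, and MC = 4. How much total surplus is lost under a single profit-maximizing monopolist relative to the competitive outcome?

Competitive firms price at marginal cost: P = 4, giving Q = 24.8.
Monopoly sets MR = MC: 66 − 5Q = 4 ⇒ Q = 12.4, P = 66 − 2.5·12.4 = 35.
DWL is the triangle between Q = 12.4 and Q = 24.8: ½·(24.8 − 12.4)·(35 − 4) = 192.2.

DWL = 192.2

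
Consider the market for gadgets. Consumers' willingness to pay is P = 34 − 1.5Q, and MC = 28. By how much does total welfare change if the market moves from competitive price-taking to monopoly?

Under competition P = MC = 28, so Q = (34 − 28)/1.5 = 4.
CS = ½·(34 − 28)·4 = 12; PS = (28 − 28)·4 = 0; TS = 12.
The monopolist equates marginal revenue to marginal cost: 34 − 3Q = 28, so Q = 2. From demand, P = 31.
CS = ½·(34 − 31)·2 = 3; PS = (31 − 28)·2 = 6; TS = 9.
Change in total welfare: 9 − 12 = −3.

TS falls by 3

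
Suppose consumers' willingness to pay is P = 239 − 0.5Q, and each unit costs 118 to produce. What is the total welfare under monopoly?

TS = 10980.75

The monopolist equates marginal revenue to marginal cost: 239 − Q = 118, so Q = 121. From demand, P = 178.5.
CS = ½·(239 − 178.5)·121 = 3660.25; PS = (178.5 − 118)·121 = 7320.5; TS = 10980.75.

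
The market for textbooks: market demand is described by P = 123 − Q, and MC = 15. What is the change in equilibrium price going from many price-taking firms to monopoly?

Under competition P = MC = 15, so Q = (123 − 15)/1 = 108.
A monopolist chooses Q where MR = MC. MR = 123 − 2Q; setting this equal to 15 gives Q = 54 and P = 69.
Change in equilibrium price: 69 − 15 = 54.

P rises by 54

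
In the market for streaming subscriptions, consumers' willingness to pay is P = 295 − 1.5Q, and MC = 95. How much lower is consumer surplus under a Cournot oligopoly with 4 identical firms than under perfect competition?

Consumer surplus falls by 4800

Under competition P = MC = 95, so Q = (295 − 95)/1.5 = 400/3.
CS = ½·(295 − 95)·400/3 = 40000/3.
With 4 symmetric Cournot firms, each firm's FOC gives 295 − 7.5q = 95, so q = 80/3, Q = 4·80/3 = 320/3, and P = 135.
CS = ½·(295 − 135)·320/3 = 25600/3.
Change in consumer surplus: 25600/3 − 40000/3 = −4800.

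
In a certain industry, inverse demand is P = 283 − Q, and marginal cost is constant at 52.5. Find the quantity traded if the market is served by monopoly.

Monopoly sets MR = MC: 283 − 2Q = 52.5 ⇒ Q = 115.25, P = 283 − 115.25 = 167.75.

Q = 115.25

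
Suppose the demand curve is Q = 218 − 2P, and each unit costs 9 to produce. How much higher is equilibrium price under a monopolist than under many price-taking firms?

Inverting demand: P = 109 − 0.5Q.
Competitive firms price at marginal cost: P = 9, giving Q = 200.
A monopolist chooses Q where MR = MC. MR = 109 − Q; setting this equal to 9 gives Q = 100 and P = 59.
Change in equilibrium price: 59 − 9 = 50.

Equilibrium price rises by 50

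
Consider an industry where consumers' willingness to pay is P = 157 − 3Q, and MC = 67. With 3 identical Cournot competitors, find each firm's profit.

π_i = 168.75

With 3 symmetric Cournot firms, each firm's FOC gives 157 − 12q = 67, so q = 7.5, Q = 3·7.5 = 22.5, and P = 89.5.
Each firm's profit = (89.5 − 67)·7.5 = 168.75.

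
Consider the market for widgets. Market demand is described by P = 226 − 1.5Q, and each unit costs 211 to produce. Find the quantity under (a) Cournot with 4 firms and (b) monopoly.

With 4 symmetric Cournot firms, each firm's FOC gives 226 − 7.5q = 211, so q = 2, Q = 4·2 = 8, and P = 214.
Monopoly sets MR = MC: 226 − 3Q = 211 ⇒ Q = 5, P = 226 − 1.5·5 = 218.5.

Cournot: Q = 8; Monopoly: Q = 5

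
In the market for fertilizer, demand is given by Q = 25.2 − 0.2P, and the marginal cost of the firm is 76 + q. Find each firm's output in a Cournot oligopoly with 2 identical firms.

q_i = 3.125

Inverting demand: P = 126 − 5Q.
In a 2-firm Cournot equilibrium, symmetry and the first-order condition give q = (126 − 76)/(16) = 3.125. So Q = 6.25 and P = 94.75.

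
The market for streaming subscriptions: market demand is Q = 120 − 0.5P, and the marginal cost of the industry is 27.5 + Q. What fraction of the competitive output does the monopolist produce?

Q_m/Q_c = 0.6

Inverting demand: P = 240 − 2Q.
A monopolist chooses Q where MR = MC. MR = 240 − 4Q; setting this equal to 27.5 + Q gives Q = 42.5 and P = 155.
Competitive equilibrium sets price equal to marginal cost: 240 − 2Q = 27.5 + Q, so Q = 425/6 and P = 295/3.
Ratio Q_m/Q_c = 42.5/(425/6) = 0.6.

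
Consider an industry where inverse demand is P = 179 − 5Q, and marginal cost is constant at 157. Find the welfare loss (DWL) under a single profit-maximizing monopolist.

Under competition P = MC = 157, so Q = (179 − 157)/5 = 4.4.
A monopolist chooses Q where MR = MC. MR = 179 − 10Q; setting this equal to 157 gives Q = 2.2 and P = 168.
DWL is the triangle between Q = 2.2 and Q = 4.4: ½·(4.4 − 2.2)·(168 − 157) = 12.1.

DWL = 12.1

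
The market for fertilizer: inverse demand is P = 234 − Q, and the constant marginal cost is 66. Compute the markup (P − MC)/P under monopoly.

Monopoly sets MR = MC: 234 − 2Q = 66 ⇒ Q = 84, P = 234 − 84 = 150.
Lerner index = (P − MC)/P = (150 − 66)/150 = 0.56.

Lerner index = 0.56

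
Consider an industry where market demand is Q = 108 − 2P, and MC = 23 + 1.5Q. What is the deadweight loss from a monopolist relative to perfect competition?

DWL = 9.61

Inverting demand: P = 54 − 0.5Q.
Under competition P = MC: 54 − 0.5Q = 23 + 1.5Q ⇒ Q = 15.5, P = 46.25.
Monopoly sets MR = MC: 54 − Q = 23 + 1.5Q ⇒ Q = 12.4, P = 54 − 0.5·12.4 = 47.8.
CS = ½·(54 − 46.25)·15.5 = 961/16; PS = (46.25·15.5 − 23·15.5 − ½·1.5·15.5²) = 2883/16; TS = 240.25.
CS = ½·(54 − 47.8)·12.4 = 38.44; PS = (47.8·12.4 − 23·12.4 − ½·1.5·12.4²) = 192.2; TS = 230.64.
DWL = 240.25 − 230.64 = 9.61.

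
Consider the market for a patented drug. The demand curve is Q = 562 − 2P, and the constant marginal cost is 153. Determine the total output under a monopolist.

Q = 128

Inverting demand: P = 281 − 0.5Q.
Monopoly sets MR = MC: 281 − Q = 153 ⇒ Q = 128, P = 281 − 0.5·128 = 217.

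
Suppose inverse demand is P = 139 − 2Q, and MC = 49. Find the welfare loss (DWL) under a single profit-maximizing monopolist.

DWL = 506.25

Competitive firms price at marginal cost: P = 49, giving Q = 45.
A monopolist chooses Q where MR = MC. MR = 139 − 4Q; setting this equal to 49 gives Q = 22.5 and P = 94.
DWL is the triangle between Q = 22.5 and Q = 45: ½·(45 − 22.5)·(94 − 49) = 506.25.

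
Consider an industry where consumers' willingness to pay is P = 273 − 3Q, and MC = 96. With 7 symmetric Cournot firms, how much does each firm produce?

q_i = 7.375

With 7 symmetric Cournot firms, each firm's FOC gives 273 − 24q = 96, so q = 7.375, Q = 7·7.375 = 51.625, and P = 118.125.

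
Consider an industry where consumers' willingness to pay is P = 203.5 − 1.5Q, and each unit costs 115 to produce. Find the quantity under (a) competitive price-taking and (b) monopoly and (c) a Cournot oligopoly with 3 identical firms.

Competition: Q = 59; Monopoly: Q = 29.5; Cournot: Q = 44.25

Under competition P = MC = 115, so Q = (203.5 − 115)/1.5 = 59.
A monopolist chooses Q where MR = MC. MR = 203.5 − 3Q; setting this equal to 115 gives Q = 29.5 and P = 159.25.
Cournot with 3 identical firms: the symmetric best-response condition is 203.5 − 6q = 115. Each firm produces q = 14.75, total output Q = 44.25, price P = 137.125.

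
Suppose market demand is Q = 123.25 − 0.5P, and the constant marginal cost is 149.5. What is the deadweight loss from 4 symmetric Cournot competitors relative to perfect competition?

Inverting demand: P = 246.5 − 2Q.
Perfect competition: P = MC = 149.5, so 246.5 − 2Q = 149.5 and Q = 48.5.
In a 4-firm Cournot equilibrium, symmetry and the first-order condition give q = (246.5 − 149.5)/(10) = 9.7. So Q = 38.8 and P = 168.9.
DWL is the triangle between Q = 38.8 and Q = 48.5: ½·(48.5 − 38.8)·(168.9 − 149.5) = 94.09.

DWL = 94.09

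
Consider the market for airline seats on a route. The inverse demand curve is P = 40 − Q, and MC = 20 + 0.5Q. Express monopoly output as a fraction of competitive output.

Q_m/Q_c = 0.6

A monopolist chooses Q where MR = MC. MR = 40 − 2Q; setting this equal to 20 + 0.5Q gives Q = 8 and P = 32.
Competitive equilibrium sets price equal to marginal cost: 40 − Q = 20 + 0.5Q, so Q = 40/3 and P = 80/3.
Ratio Q_m/Q_c = 8/(40/3) = 0.6.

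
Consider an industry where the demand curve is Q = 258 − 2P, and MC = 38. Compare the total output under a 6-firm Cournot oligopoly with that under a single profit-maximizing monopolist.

Cournot: Q = 156; Monopoly: Q = 91

Inverting demand: P = 129 − 0.5Q.
With 6 symmetric Cournot firms, each firm's FOC gives 129 − 3.5q = 38, so q = 26, Q = 6·26 = 156, and P = 51.
The monopolist equates marginal revenue to marginal cost: 129 − Q = 38, so Q = 91. From demand, P = 83.5.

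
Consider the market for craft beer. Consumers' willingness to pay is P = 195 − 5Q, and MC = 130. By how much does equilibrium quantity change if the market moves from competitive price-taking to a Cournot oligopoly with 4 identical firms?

Equilibrium quantity falls by 2.6

Perfect competition: P = MC = 130, so 195 − 5Q = 130 and Q = 13.
With 4 symmetric Cournot firms, each firm's FOC gives 195 − 25q = 130, so q = 2.6, Q = 4·2.6 = 10.4, and P = 143.
Change in equilibrium quantity: 10.4 − 13 = −2.6.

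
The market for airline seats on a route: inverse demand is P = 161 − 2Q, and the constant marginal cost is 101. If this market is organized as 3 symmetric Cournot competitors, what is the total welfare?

Cournot with 3 identical firms: the symmetric best-response condition is 161 − 8q = 101. Each firm produces q = 7.5, total output Q = 22.5, price P = 116.
CS = ½·(161 − 116)·22.5 = 506.25; PS = (116 − 101)·22.5 = 337.5; TS = 843.75.

TS = 843.75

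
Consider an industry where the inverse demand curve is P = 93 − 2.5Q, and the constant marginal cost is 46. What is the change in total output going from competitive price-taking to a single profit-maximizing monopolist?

Under competition P = MC = 46, so Q = (93 − 46)/2.5 = 18.8.
A monopolist chooses Q where MR = MC. MR = 93 − 5Q; setting this equal to 46 gives Q = 9.4 and P = 69.5.
Change in total output: 9.4 − 18.8 = −9.4.

Total output falls by 9.4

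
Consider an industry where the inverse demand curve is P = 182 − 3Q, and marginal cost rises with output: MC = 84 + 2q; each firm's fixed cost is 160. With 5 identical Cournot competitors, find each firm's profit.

π_i = −63.96

Cournot with 5 identical firms: the symmetric best-response condition is 182 − 18q = 84 + 2q. Each firm produces q = 4.9, total output Q = 24.5, price P = 108.5.
Each firm's profit = 108.5·4.9 − (84·4.9 + ½·2·4.9²) − 160 = −63.96.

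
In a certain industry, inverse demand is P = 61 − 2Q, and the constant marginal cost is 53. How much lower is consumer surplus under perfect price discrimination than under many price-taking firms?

Consumer surplus falls by 16

Perfect competition: P = MC = 53, so 61 − 2Q = 53 and Q = 4.
CS = ½·(61 − 53)·4 = 16.
A perfectly discriminating monopolist sells every unit with P(Q) ≥ MC(Q), so output equals the competitive quantity Q = 4. Each buyer pays their reservation price, so CS = 0 and the firm captures all surplus.
CS = 0.
Change in consumer surplus: 0 − 16 = −16.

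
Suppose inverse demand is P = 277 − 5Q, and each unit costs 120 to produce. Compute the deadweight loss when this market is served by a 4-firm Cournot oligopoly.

Perfect competition: P = MC = 120, so 277 − 5Q = 120 and Q = 31.4.
Cournot with 4 identical firms: the symmetric best-response condition is 277 − 25q = 120. Each firm produces q = 6.28, total output Q = 25.12, price P = 151.4.
DWL is the triangle between Q = 25.12 and Q = 31.4: ½·(31.4 − 25.12)·(151.4 − 120) = 98.596.

DWL = 98.596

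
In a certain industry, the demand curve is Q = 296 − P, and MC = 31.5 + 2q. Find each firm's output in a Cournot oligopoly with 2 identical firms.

Inverting demand: P = 296 − Q.
Cournot with 2 identical firms: the symmetric best-response condition is 296 − 3q = 31.5 + 2q. Each firm produces q = 52.9, total output Q = 105.8, price P = 190.2.

q_i = 52.9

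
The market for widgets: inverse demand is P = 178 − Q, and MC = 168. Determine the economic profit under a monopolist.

A monopolist chooses Q where MR = MC. MR = 178 − 2Q; setting this equal to 168 gives Q = 5 and P = 173.
Profit = (173 − 168)·5 = 25.

Profit = 25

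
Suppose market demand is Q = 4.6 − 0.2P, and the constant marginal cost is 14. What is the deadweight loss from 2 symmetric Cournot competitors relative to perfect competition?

Inverting demand: P = 23 − 5Q.
Perfect competition: P = MC = 14, so 23 − 5Q = 14 and Q = 1.8.
With 2 symmetric Cournot firms, each firm's FOC gives 23 − 15q = 14, so q = 0.6, Q = 2·0.6 = 1.2, and P = 17.
DWL is the triangle between Q = 1.2 and Q = 1.8: ½·(1.8 − 1.2)·(17 − 14) = 0.9.

DWL = 0.9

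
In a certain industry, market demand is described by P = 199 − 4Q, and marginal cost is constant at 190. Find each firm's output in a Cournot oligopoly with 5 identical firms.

With 5 symmetric Cournot firms, each firm's FOC gives 199 − 24q = 190, so q = 0.375, Q = 5·0.375 = 1.875, and P = 191.5.

q_i = 0.375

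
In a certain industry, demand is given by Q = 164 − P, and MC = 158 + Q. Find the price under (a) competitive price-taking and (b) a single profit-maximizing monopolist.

Competition: P = 161; Monopoly: P = 162

Inverting demand: P = 164 − Q.
Competitive equilibrium sets price equal to marginal cost: 164 − Q = 158 + Q, so Q = 3 and P = 161.
A monopolist chooses Q where MR = MC. MR = 164 − 2Q; setting this equal to 158 + Q gives Q = 2 and P = 162.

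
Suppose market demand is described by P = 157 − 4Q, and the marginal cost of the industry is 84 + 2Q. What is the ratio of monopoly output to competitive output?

Q_m/Q_c = 0.6

A monopolist chooses Q where MR = MC. MR = 157 − 8Q; setting this equal to 84 + 2Q gives Q = 7.3 and P = 127.8.
Under competition P = MC: 157 − 4Q = 84 + 2Q ⇒ Q = 73/6, P = 325/3.
Ratio Q_m/Q_c = 7.3/(73/6) = 0.6.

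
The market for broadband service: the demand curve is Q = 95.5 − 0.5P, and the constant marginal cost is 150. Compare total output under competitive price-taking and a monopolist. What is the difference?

Inverting demand: P = 191 − 2Q.
Perfect competition: P = MC = 150, so 191 − 2Q = 150 and Q = 20.5.
The monopolist equates marginal revenue to marginal cost: 191 − 4Q = 150, so Q = 10.25. From demand, P = 170.5.
Change in total output: 10.25 − 20.5 = −10.25.

Total output falls by 10.25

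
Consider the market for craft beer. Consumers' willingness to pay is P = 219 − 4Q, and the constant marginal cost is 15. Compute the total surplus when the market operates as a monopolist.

A monopolist chooses Q where MR = MC. MR = 219 − 8Q; setting this equal to 15 gives Q = 25.5 and P = 117.
CS = ½·(219 − 117)·25.5 = 1300.5; PS = (117 − 15)·25.5 = 2601; TS = 3901.5.

TS = 3901.5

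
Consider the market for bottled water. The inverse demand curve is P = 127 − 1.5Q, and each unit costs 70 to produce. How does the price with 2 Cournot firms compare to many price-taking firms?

Cournot: P = 89; Competition: P = 70

With 2 symmetric Cournot firms, each firm's FOC gives 127 − 4.5q = 70, so q = 38/3, Q = 2·38/3 = 76/3, and P = 89.
Perfect competition: P = MC = 70, so 127 − 1.5Q = 70 and Q = 38.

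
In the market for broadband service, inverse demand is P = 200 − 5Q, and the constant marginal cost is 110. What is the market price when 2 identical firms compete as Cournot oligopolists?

With 2 symmetric Cournot firms, each firm's FOC gives 200 − 15q = 110, so q = 6, Q = 2·6 = 12, and P = 140.

P = 140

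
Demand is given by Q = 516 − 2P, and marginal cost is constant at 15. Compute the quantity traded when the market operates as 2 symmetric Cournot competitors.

Inverting demand: P = 258 − 0.5Q.
Cournot with 2 identical firms: the symmetric best-response condition is 258 − 1.5q = 15. Each firm produces q = 162, total output Q = 324, price P = 96.

Q = 324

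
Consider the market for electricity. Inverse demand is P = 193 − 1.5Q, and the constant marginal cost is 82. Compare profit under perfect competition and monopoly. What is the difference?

Competitive firms price at marginal cost: P = 82, giving Q = 74.
Profit = (82 − 82)·74 = 0.
Monopoly sets MR = MC: 193 − 3Q = 82 ⇒ Q = 37, P = 193 − 1.5·37 = 137.5.
Profit = (137.5 − 82)·37 = 2053.5.
Change in profit: 2053.5 − 0 = 2053.5.

π rises by 2053.5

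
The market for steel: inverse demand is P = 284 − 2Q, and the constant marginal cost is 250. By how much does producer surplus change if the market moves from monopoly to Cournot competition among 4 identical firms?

The monopolist equates marginal revenue to marginal cost: 284 − 4Q = 250, so Q = 8.5. From demand, P = 267.
PS = (267 − 250)·8.5 = 144.5.
In a 4-firm Cournot equilibrium, symmetry and the first-order condition give q = (284 − 250)/(10) = 3.4. So Q = 13.6 and P = 256.8.
PS = (256.8 − 250)·13.6 = 92.48.
Change in producer surplus: 92.48 − 144.5 = −52.02.

Producer surplus falls by 52.02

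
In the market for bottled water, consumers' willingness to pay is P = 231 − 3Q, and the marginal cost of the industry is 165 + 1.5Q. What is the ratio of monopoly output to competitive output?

A monopolist chooses Q where MR = MC. MR = 231 − 6Q; setting this equal to 165 + 1.5Q gives Q = 8.8 and P = 204.6.
Competitive equilibrium sets price equal to marginal cost: 231 − 3Q = 165 + 1.5Q, so Q = 44/3 and P = 187.
Ratio Q_m/Q_c = 8.8/(44/3) = 0.6.

Q_m/Q_c = 0.6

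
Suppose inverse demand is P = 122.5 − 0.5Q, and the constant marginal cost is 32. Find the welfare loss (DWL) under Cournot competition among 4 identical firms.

Perfect competition: P = MC = 32, so 122.5 − 0.5Q = 32 and Q = 181.
Cournot with 4 identical firms: the symmetric best-response condition is 122.5 − 2.5q = 32. Each firm produces q = 36.2, total output Q = 144.8, price P = 50.1.
DWL is the triangle between Q = 144.8 and Q = 181: ½·(181 − 144.8)·(50.1 − 32) = 327.61.

DWL = 327.61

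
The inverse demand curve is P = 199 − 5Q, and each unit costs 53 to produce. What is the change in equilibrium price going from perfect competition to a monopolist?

Perfect competition: P = MC = 53, so 199 − 5Q = 53 and Q = 29.2.
Monopoly sets MR = MC: 199 − 10Q = 53 ⇒ Q = 14.6, P = 199 − 5·14.6 = 126.
Change in equilibrium price: 126 − 53 = 73.

P rises by 73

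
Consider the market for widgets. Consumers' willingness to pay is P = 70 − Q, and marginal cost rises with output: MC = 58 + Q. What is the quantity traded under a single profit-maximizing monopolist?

The monopolist equates marginal revenue to marginal cost: 70 − 2Q = 58 + Q, so Q = 4. From demand, P = 66.

Q = 4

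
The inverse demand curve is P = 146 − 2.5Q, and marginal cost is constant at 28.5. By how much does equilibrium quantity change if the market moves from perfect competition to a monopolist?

Q falls by 23.5

Under competition P = MC = 28.5, so Q = (146 − 28.5)/2.5 = 47.
A monopolist chooses Q where MR = MC. MR = 146 − 5Q; setting this equal to 28.5 gives Q = 23.5 and P = 87.25.
Change in equilibrium quantity: 23.5 − 47 = −23.5.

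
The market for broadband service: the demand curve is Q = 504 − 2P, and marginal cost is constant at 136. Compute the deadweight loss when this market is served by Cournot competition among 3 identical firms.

DWL = 841

Inverting demand: P = 252 − 0.5Q.
Competitive firms price at marginal cost: P = 136, giving Q = 232.
Cournot with 3 identical firms: the symmetric best-response condition is 252 − 2q = 136. Each firm produces q = 58, total output Q = 174, price P = 165.
DWL is the triangle between Q = 174 and Q = 232: ½·(232 − 174)·(165 − 136) = 841.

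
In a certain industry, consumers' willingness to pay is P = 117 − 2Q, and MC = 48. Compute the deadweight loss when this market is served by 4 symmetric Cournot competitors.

DWL = 47.61

Competitive firms price at marginal cost: P = 48, giving Q = 34.5.
With 4 symmetric Cournot firms, each firm's FOC gives 117 − 10q = 48, so q = 6.9, Q = 4·6.9 = 27.6, and P = 61.8.
DWL is the triangle between Q = 27.6 and Q = 34.5: ½·(34.5 − 27.6)·(61.8 − 48) = 47.61.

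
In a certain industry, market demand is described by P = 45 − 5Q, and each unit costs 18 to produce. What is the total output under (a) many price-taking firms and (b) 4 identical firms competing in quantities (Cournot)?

Competition: Q = 5.4; Cournot: Q = 4.32

Perfect competition: P = MC = 18, so 45 − 5Q = 18 and Q = 5.4.
In a 4-firm Cournot equilibrium, symmetry and the first-order condition give q = (45 − 18)/(25) = 1.08. So Q = 4.32 and P = 23.4.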